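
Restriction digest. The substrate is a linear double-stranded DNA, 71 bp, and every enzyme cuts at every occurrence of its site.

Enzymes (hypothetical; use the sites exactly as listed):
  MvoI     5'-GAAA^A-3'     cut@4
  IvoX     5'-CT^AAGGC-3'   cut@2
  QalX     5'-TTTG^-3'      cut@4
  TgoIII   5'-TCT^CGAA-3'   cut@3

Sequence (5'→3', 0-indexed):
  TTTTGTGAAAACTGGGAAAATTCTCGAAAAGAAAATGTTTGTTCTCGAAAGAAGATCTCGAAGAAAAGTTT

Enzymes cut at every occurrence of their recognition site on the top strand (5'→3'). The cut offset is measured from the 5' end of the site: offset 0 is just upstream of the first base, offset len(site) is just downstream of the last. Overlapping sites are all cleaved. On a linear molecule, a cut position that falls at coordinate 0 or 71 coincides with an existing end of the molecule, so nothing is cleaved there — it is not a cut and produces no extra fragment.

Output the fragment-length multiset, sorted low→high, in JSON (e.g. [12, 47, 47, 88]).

Scan for sites:
  MvoI (GAAAA, off=4): starts [6, 15, 25, 30, 62] → cuts [10, 19, 29, 34, 66]
  IvoX (CTAAGGC, off=2): no sites
  QalX (TTTG, off=4): starts [1, 37] → cuts [5, 41]
  TgoIII (TCTCGAA, off=3): starts [21, 42, 55] → cuts [24, 45, 58]

All cut coordinates (distinct, sorted): [5, 10, 19, 24, 29, 34, 41, 45, 58, 66]

Fragments:
  [0,5): 5 bp
  [5,10): 5 bp
  [10,19): 9 bp
  [19,24): 5 bp
  [24,29): 5 bp
  [29,34): 5 bp
  [34,41): 7 bp
  [41,45): 4 bp
  [45,58): 13 bp
  [58,66): 8 bp
  [66,71): 5 bp

[4,5,5,5,5,5,5,7,8,9,13]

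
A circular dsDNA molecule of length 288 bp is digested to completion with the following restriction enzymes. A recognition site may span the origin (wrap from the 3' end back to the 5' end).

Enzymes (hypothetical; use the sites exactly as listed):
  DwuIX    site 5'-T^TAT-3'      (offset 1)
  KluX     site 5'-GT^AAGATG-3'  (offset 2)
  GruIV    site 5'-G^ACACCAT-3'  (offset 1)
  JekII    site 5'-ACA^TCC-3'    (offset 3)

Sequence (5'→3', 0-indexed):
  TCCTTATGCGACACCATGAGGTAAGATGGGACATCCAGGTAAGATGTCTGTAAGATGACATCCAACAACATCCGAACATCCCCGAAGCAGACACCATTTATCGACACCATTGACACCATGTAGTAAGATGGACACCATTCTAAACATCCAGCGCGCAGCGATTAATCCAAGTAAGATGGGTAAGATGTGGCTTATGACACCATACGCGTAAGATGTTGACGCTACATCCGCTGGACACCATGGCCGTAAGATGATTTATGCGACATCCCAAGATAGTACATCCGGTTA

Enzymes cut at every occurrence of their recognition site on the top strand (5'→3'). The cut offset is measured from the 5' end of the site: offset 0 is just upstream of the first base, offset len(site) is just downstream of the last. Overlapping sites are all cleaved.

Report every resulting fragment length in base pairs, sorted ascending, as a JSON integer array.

Site scan:
  DwuIX (TTAT, off=1): starts [3, 97, 191, 255, 285] → cuts [4, 98, 192, 256, 286]
  KluX (GTAAGATG, off=2): starts [20, 38, 49, 122, 170, 179, 207, 245] → cuts [22, 40, 51, 124, 172, 181, 209, 247]
  GruIV (GACACCAT, off=1): starts [9, 89, 102, 111, 130, 195, 233] → cuts [10, 90, 103, 112, 131, 196, 234]
  JekII (ACATCC, off=3): starts [30, 57, 67, 75, 143, 223, 262, 277] → cuts [33, 60, 70, 78, 146, 226, 265, 280]

All cut coordinates (distinct, sorted): [4, 10, 22, 33, 40, 51, 60, 70, 78, 90, 98, 103, 112, 124, 131, 146, 172, 181, 192, 196, 209, 226, 234, 247, 256, 265, 280, 286]

Fragments:
  4→10: 6 bp
  10→22: 12 bp
  22→33: 11 bp
  33→40: 7 bp
  40→51: 11 bp
  51→60: 9 bp
  60→70: 10 bp
  70→78: 8 bp
  78→90: 12 bp
  90→98: 8 bp
  98→103: 5 bp
  103→112: 9 bp
  112→124: 12 bp
  124→131: 7 bp
  131→146: 15 bp
  146→172: 26 bp
  172→181: 9 bp
  181→192: 11 bp
  192→196: 4 bp
  196→209: 13 bp
  209→226: 17 bp
  226→234: 8 bp
  234→247: 13 bp
  247→256: 9 bp
  256→265: 9 bp
  265→280: 15 bp
  280→286: 6 bp
  286→4 (wrap): 288-286+4 = 6 bp

[4,5,6,6,6,7,7,8,8,8,9,9,9,9,9,10,11,11,11,12,12,12,13,13,15,15,17,26]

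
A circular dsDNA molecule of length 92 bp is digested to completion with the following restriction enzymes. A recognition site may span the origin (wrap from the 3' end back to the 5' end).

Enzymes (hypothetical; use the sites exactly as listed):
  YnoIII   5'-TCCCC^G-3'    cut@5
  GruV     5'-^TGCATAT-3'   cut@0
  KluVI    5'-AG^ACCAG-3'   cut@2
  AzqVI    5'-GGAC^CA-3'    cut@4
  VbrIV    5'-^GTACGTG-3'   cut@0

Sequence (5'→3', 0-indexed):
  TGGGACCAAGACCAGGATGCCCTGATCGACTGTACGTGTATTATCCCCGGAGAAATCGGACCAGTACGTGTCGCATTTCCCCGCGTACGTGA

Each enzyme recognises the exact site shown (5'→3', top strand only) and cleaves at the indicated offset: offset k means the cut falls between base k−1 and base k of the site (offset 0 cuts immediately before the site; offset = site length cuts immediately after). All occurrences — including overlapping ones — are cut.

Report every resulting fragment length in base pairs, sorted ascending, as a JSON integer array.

[2,2,4,13,14,17,19,21]

Per-enzyme occurrences:
  YnoIII TCCCCG/5: at [43, 77] ⇒ [48, 82]
  GruV (TGCATAT, off=0): no sites
  KluVI AGACCAG/2: at [8] ⇒ [10]
  AzqVI GGACCA/4: at [2, 57] ⇒ [6, 61]
  VbrIV GTACGTG/0: at [31, 63, 84] ⇒ [31, 63, 84]

Pooled cuts: [6, 10, 31, 48, 61, 63, 82, 84]

Fragments:
  6→10: 4 bp
  10→31: 21 bp
  31→48: 17 bp
  48→61: 13 bp
  61→63: 2 bp
  63→82: 19 bp
  82→84: 2 bp
  84→6 (wrap): 92-84+6 = 14 bp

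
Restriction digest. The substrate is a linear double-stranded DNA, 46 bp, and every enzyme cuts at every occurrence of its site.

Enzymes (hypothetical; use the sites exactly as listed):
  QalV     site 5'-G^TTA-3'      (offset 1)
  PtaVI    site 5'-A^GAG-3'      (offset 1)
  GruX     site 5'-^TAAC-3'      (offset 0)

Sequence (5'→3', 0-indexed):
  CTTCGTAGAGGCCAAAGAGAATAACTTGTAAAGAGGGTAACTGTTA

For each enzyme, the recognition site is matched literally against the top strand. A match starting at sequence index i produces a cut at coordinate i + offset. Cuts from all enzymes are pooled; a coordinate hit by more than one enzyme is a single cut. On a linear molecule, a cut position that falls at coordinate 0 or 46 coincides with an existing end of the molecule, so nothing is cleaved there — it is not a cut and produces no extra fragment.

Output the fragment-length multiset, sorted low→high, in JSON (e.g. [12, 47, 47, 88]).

[3,5,5,6,7,9,11]

Scan for sites:
  QalV GTTA/1: at [42] ⇒ [43]
  PtaVI AGAG/1: at [6, 15, 31] ⇒ [7, 16, 32]
  GruX TAAC/0: at [21, 37] ⇒ [21, 37]

Pooled cuts: [7, 16, 21, 32, 37, 43]

Fragments:
  [0,7): 7 bp
  [7,16): 9 bp
  [16,21): 5 bp
  [21,32): 11 bp
  [32,37): 5 bp
  [37,43): 6 bp
  [43,46): 3 bp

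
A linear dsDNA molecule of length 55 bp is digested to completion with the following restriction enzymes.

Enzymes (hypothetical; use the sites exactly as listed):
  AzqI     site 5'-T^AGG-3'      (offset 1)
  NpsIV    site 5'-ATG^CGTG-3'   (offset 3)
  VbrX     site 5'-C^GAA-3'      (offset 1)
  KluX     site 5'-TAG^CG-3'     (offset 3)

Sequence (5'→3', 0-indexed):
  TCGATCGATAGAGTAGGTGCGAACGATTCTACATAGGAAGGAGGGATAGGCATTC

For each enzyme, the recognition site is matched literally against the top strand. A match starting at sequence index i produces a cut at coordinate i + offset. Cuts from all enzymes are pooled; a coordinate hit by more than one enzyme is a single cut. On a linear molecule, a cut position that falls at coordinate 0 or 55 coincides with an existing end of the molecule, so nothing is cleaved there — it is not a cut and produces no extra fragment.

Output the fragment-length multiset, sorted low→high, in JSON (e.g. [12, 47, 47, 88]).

[6,8,13,14,14]

Per-enzyme occurrences:
  AzqI TAGG/1: at [13, 33, 46] ⇒ [14, 34, 47]
  NpsIV (ATGCGTG, off=3): no sites
  VbrX CGAA/1: at [19] ⇒ [20]
  KluX (TAGCG, off=3): no sites

All cut coordinates (distinct, sorted): [14, 20, 34, 47]

Fragments:
  [0,14): 14 bp
  [14,20): 6 bp
  [20,34): 14 bp
  [34,47): 13 bp
  [47,55): 8 bp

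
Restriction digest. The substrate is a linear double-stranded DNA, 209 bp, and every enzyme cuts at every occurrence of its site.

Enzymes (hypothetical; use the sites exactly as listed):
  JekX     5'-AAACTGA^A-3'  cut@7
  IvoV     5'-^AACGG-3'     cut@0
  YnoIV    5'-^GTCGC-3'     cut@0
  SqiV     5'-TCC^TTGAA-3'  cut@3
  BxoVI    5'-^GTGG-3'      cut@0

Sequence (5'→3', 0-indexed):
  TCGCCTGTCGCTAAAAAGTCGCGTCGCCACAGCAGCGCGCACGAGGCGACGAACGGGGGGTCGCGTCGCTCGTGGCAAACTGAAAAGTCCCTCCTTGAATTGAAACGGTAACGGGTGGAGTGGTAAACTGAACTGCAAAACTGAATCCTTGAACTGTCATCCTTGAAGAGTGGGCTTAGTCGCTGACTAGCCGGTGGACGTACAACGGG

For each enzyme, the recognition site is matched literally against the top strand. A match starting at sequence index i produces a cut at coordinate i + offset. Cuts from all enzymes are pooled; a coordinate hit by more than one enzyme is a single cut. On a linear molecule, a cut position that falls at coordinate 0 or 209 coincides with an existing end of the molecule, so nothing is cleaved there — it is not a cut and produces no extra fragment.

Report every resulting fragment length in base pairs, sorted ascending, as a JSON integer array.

Scan for sites:
  JekX (AAACTGAA, off=7): starts [76, 124, 137] → cuts [83, 131, 144]
  IvoV (AACGG, off=0): starts [51, 103, 109, 203] → cuts [51, 103, 109, 203]
  YnoIV (GTCGC, off=0): starts [6, 17, 22, 59, 64, 178] → cuts [6, 17, 22, 59, 64, 178]
  SqiV (TCCTTGAA, off=3): starts [91, 145, 159] → cuts [94, 148, 162]
  BxoVI (GTGG, off=0): starts [71, 114, 119, 169, 193] → cuts [71, 114, 119, 169, 193]

All cut coordinates (distinct, sorted): [6, 17, 22, 51, 59, 64, 71, 83, 94, 103, 109, 114, 119, 131, 144, 148, 162, 169, 178, 193, 203]

Fragment lengths:
  [0,6): 6 bp
  [6,17): 11 bp
  [17,22): 5 bp
  [22,51): 29 bp
  [51,59): 8 bp
  [59,64): 5 bp
  [64,71): 7 bp
  [71,83): 12 bp
  [83,94): 11 bp
  [94,103): 9 bp
  [103,109): 6 bp
  [109,114): 5 bp
  [114,119): 5 bp
  [119,131): 12 bp
  [131,144): 13 bp
  [144,148): 4 bp
  [148,162): 14 bp
  [162,169): 7 bp
  [169,178): 9 bp
  [178,193): 15 bp
  [193,203): 10 bp
  [203,209): 6 bp

[4,5,5,5,5,6,6,6,7,7,8,9,9,10,11,11,12,12,13,14,15,29]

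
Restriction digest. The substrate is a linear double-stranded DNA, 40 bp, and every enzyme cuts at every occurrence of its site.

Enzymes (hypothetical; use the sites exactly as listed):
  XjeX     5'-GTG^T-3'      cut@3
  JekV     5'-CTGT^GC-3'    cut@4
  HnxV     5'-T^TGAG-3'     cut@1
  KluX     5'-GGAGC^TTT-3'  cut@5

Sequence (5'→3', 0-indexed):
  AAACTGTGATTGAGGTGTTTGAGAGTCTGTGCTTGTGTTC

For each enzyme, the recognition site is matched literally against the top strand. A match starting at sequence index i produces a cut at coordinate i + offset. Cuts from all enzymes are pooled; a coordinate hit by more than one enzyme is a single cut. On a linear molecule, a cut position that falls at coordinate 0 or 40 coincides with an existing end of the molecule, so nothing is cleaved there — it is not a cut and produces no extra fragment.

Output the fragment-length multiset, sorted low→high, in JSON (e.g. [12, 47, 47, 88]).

[2,3,7,7,10,11]

Scan for sites:
  XjeX (GTGT, off=3): starts [14, 34] → cuts [17, 37]
  JekV (CTGTGC, off=4): starts [26] → cuts [30]
  HnxV (TTGAG, off=1): starts [9, 18] → cuts [10, 19]
  KluX (GGAGCTTT, off=5): no sites

Pooled cuts: [10, 17, 19, 30, 37]

Fragments:
  [0,10): 10 bp
  [10,17): 7 bp
  [17,19): 2 bp
  [19,30): 11 bp
  [30,37): 7 bp
  [37,40): 3 bp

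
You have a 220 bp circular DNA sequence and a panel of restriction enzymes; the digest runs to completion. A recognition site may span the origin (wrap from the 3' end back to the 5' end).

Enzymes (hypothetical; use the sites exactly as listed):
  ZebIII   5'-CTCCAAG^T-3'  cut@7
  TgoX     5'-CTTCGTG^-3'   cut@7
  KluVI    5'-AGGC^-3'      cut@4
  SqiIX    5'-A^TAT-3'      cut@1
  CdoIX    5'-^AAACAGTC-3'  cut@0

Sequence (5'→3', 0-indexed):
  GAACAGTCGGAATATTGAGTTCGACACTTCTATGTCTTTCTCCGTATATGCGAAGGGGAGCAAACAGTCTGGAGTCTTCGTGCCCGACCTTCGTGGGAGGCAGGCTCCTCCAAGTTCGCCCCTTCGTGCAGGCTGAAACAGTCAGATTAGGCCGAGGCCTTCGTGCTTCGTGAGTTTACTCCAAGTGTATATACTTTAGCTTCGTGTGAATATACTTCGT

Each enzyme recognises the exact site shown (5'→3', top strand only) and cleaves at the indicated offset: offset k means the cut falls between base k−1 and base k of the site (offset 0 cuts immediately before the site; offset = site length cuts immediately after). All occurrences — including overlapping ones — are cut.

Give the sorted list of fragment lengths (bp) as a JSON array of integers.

Site scan:
  ZebIII CTCCAAGT/7: at [107, 178] ⇒ [114, 185]
  TgoX CTTCGTG/7: at [75, 88, 121, 158, 165, 199, 214] ⇒ [1, 82, 95, 128, 165, 172, 206]
  KluVI AGGC/4: at [97, 101, 129, 148, 154] ⇒ [101, 105, 133, 152, 158]
  SqiIX ATAT/1: at [11, 45, 188, 209] ⇒ [12, 46, 189, 210]
  CdoIX AAACAGTC/0: at [61, 135] ⇒ [61, 135]

All cut coordinates (distinct, sorted): [1, 12, 46, 61, 82, 95, 101, 105, 114, 128, 133, 135, 152, 158, 165, 172, 185, 189, 206, 210]

Fragment lengths:
  1→12: 11 bp
  12→46: 34 bp
  46→61: 15 bp
  61→82: 21 bp
  82→95: 13 bp
  95→101: 6 bp
  101→105: 4 bp
  105→114: 9 bp
  114→128: 14 bp
  128→133: 5 bp
  133→135: 2 bp
  135→152: 17 bp
  152→158: 6 bp
  158→165: 7 bp
  165→172: 7 bp
  172→185: 13 bp
  185→189: 4 bp
  189→206: 17 bp
  206→210: 4 bp
  210→1 (wrap): 220-210+1 = 11 bp

[2,4,4,4,5,6,6,7,7,9,11,11,13,13,14,15,17,17,21,34]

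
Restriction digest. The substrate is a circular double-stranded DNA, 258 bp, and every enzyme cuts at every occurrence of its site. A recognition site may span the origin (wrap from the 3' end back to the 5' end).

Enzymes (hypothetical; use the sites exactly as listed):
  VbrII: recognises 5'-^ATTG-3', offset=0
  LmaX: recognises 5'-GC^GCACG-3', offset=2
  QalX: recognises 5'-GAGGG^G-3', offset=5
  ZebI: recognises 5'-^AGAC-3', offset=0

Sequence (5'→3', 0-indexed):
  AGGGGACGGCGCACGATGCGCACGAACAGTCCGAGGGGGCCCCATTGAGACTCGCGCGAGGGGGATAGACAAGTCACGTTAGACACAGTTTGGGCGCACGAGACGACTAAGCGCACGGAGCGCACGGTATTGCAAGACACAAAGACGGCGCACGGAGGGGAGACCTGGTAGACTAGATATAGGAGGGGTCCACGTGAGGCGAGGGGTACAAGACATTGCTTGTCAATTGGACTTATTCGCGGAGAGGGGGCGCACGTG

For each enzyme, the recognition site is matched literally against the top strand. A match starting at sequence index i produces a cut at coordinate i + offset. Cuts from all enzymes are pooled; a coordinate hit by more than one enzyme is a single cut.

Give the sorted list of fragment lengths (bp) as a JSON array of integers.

Scan for sites:
  VbrII ATTG/0: at [43, 128, 214, 225] ⇒ [43, 128, 214, 225]
  LmaX GCGCACG/2: at [8, 17, 93, 110, 119, 147, 249] ⇒ [10, 19, 95, 112, 121, 149, 251]
  QalX GAGGGG/5: at [32, 57, 154, 182, 200, 243, 257] ⇒ [4, 37, 62, 159, 187, 205, 248]
  ZebI AGAC/0: at [47, 66, 80, 100, 134, 142, 160, 169, 210] ⇒ [47, 66, 80, 100, 134, 142, 160, 169, 210]

Pooled cuts: [4, 10, 19, 37, 43, 47, 62, 66, 80, 95, 100, 112, 121, 128, 134, 142, 149, 159, 160, 169, 187, 205, 210, 214, 225, 248, 251]

Fragment lengths:
  4→10: 6 bp
  10→19: 9 bp
  19→37: 18 bp
  37→43: 6 bp
  43→47: 4 bp
  47→62: 15 bp
  62→66: 4 bp
  66→80: 14 bp
  80→95: 15 bp
  95→100: 5 bp
  100→112: 12 bp
  112→121: 9 bp
  121→128: 7 bp
  128→134: 6 bp
  134→142: 8 bp
  142→149: 7 bp
  149→159: 10 bp
  159→160: 1 bp
  160→169: 9 bp
  169→187: 18 bp
  187→205: 18 bp
  205→210: 5 bp
  210→214: 4 bp
  214→225: 11 bp
  225→248: 23 bp
  248→251: 3 bp
  251→4 (wrap): 258-251+4 = 11 bp

[1,3,4,4,4,5,5,6,6,6,7,7,8,9,9,9,10,11,11,12,14,15,15,18,18,18,23]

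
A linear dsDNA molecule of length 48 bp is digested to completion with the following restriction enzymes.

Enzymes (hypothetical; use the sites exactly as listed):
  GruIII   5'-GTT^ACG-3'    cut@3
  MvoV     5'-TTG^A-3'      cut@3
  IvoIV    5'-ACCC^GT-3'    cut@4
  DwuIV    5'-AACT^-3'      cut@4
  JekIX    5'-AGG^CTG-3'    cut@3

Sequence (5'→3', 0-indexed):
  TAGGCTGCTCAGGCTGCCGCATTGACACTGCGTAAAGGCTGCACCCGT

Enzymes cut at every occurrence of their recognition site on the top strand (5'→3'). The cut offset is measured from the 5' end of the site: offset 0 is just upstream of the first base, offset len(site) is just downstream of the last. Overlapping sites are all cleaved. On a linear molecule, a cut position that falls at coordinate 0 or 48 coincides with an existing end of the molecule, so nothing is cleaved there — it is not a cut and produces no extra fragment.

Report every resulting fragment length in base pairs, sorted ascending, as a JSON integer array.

Scan for sites:
  GruIII (GTTACG, off=3): no sites
  MvoV (TTGA, off=3): starts [21] → cuts [24]
  IvoIV (ACCCGT, off=4): starts [42] → cuts [46]
  DwuIV (AACT, off=4): no sites
  JekIX (AGGCTG, off=3): starts [1, 10, 35] → cuts [4, 13, 38]

All cut coordinates (distinct, sorted): [4, 13, 24, 38, 46]

Fragment lengths:
  [0,4): 4 bp
  [4,13): 9 bp
  [13,24): 11 bp
  [24,38): 14 bp
  [38,46): 8 bp
  [46,48): 2 bp

[2,4,8,9,11,14]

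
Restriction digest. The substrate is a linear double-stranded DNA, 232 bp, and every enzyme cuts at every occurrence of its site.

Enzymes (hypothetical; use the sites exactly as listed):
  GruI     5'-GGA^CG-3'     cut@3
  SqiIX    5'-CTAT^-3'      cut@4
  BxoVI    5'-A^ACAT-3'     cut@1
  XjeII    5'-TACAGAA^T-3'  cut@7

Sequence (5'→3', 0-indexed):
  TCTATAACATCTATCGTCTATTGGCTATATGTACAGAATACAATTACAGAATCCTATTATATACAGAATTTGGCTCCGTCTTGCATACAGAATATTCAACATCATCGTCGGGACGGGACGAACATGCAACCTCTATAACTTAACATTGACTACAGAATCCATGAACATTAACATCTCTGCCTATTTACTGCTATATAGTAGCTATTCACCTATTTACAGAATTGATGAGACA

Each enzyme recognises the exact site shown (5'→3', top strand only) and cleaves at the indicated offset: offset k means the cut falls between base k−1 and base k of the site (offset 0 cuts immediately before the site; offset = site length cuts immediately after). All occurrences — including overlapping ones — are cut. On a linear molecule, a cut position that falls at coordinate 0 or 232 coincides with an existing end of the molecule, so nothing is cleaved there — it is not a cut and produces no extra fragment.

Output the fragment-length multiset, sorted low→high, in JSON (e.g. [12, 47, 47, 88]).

Site scan:
  GruI GGACG/3: at [110, 115] ⇒ [113, 118]
  SqiIX CTAT/4: at [1, 10, 17, 24, 53, 132, 180, 190, 201, 209] ⇒ [5, 14, 21, 28, 57, 136, 184, 194, 205, 213]
  BxoVI AACAT/1: at [5, 97, 120, 141, 163, 169] ⇒ [6, 98, 121, 142, 164, 170]
  XjeII TACAGAAT/7: at [31, 44, 61, 85, 150, 214] ⇒ [38, 51, 68, 92, 157, 221]

All cut coordinates (distinct, sorted): [5, 6, 14, 21, 28, 38, 51, 57, 68, 92, 98, 113, 118, 121, 136, 142, 157, 164, 170, 184, 194, 205, 213, 221]

Fragment lengths:
  [0,5): 5 bp
  [5,6): 1 bp
  [6,14): 8 bp
  [14,21): 7 bp
  [21,28): 7 bp
  [28,38): 10 bp
  [38,51): 13 bp
  [51,57): 6 bp
  [57,68): 11 bp
  [68,92): 24 bp
  [92,98): 6 bp
  [98,113): 15 bp
  [113,118): 5 bp
  [118,121): 3 bp
  [121,136): 15 bp
  [136,142): 6 bp
  [142,157): 15 bp
  [157,164): 7 bp
  [164,170): 6 bp
  [170,184): 14 bp
  [184,194): 10 bp
  [194,205): 11 bp
  [205,213): 8 bp
  [213,221): 8 bp
  [221,232): 11 bp

[1,3,5,5,6,6,6,6,7,7,7,8,8,8,10,10,11,11,11,13,14,15,15,15,24]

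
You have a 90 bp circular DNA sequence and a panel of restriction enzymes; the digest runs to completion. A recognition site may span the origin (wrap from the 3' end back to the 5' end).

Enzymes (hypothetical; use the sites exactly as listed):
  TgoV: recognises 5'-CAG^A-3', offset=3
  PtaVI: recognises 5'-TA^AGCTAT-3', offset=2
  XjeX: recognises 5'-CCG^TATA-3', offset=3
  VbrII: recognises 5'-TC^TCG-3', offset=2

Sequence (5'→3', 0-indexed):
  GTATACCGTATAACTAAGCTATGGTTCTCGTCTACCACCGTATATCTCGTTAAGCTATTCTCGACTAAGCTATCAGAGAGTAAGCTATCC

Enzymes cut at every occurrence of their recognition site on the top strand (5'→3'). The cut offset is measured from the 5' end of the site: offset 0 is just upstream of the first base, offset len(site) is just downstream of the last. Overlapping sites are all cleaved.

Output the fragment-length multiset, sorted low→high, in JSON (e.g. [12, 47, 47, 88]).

Per-enzyme occurrences:
  TgoV CAGA/3: at [73] ⇒ [76]
  PtaVI TAAGCTAT/2: at [14, 50, 65, 80] ⇒ [16, 52, 67, 82]
  XjeX CCGTATA/3: at [5, 37, 88] ⇒ [1, 8, 40]
  VbrII TCTCG/2: at [25, 44, 58] ⇒ [27, 46, 60]

All cut coordinates (distinct, sorted): [1, 8, 16, 27, 40, 46, 52, 60, 67, 76, 82]

Fragment lengths:
  1→8: 7 bp
  8→16: 8 bp
  16→27: 11 bp
  27→40: 13 bp
  40→46: 6 bp
  46→52: 6 bp
  52→60: 8 bp
  60→67: 7 bp
  67→76: 9 bp
  76→82: 6 bp
  82→1 (wrap): 90-82+1 = 9 bp

[6,6,6,7,7,8,8,9,9,11,13]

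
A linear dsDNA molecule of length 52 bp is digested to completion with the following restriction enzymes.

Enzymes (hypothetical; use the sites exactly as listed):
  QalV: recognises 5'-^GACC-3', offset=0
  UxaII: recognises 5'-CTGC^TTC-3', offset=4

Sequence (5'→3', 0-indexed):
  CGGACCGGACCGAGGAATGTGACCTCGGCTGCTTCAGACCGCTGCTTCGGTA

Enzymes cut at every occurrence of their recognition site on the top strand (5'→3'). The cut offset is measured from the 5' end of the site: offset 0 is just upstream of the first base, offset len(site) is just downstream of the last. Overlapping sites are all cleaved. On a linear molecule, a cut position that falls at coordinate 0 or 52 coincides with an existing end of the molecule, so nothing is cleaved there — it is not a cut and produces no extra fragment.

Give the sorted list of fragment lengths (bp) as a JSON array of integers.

[2,4,5,7,9,12,13]

Site scan:
  QalV GACC/0: at [2, 7, 20, 36] ⇒ [2, 7, 20, 36]
  UxaII CTGCTTC/4: at [28, 41] ⇒ [32, 45]

Pooled cuts: [2, 7, 20, 32, 36, 45]

Fragments:
  [0,2): 2 bp
  [2,7): 5 bp
  [7,20): 13 bp
  [20,32): 12 bp
  [32,36): 4 bp
  [36,45): 9 bp
  [45,52): 7 bp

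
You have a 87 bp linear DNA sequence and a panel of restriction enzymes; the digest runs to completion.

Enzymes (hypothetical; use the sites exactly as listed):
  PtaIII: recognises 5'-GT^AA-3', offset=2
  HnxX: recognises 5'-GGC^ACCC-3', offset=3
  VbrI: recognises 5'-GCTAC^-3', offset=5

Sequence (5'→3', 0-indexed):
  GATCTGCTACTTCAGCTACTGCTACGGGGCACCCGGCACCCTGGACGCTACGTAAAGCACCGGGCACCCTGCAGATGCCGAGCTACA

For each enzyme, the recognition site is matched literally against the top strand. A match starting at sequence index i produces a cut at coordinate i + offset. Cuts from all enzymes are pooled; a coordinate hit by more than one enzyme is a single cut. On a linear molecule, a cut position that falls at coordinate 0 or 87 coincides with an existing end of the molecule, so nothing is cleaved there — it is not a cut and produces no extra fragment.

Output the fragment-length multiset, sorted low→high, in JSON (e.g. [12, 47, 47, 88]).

Site scan:
  PtaIII GTAA/2: at [51] ⇒ [53]
  HnxX GGCACCC/3: at [27, 34, 62] ⇒ [30, 37, 65]
  VbrI GCTAC/5: at [5, 14, 20, 46, 81] ⇒ [10, 19, 25, 51, 86]

Pooled cuts: [10, 19, 25, 30, 37, 51, 53, 65, 86]

Fragments:
  [0,10): 10 bp
  [10,19): 9 bp
  [19,25): 6 bp
  [25,30): 5 bp
  [30,37): 7 bp
  [37,51): 14 bp
  [51,53): 2 bp
  [53,65): 12 bp
  [65,86): 21 bp
  [86,87): 1 bp

[1,2,5,6,7,9,10,12,14,21]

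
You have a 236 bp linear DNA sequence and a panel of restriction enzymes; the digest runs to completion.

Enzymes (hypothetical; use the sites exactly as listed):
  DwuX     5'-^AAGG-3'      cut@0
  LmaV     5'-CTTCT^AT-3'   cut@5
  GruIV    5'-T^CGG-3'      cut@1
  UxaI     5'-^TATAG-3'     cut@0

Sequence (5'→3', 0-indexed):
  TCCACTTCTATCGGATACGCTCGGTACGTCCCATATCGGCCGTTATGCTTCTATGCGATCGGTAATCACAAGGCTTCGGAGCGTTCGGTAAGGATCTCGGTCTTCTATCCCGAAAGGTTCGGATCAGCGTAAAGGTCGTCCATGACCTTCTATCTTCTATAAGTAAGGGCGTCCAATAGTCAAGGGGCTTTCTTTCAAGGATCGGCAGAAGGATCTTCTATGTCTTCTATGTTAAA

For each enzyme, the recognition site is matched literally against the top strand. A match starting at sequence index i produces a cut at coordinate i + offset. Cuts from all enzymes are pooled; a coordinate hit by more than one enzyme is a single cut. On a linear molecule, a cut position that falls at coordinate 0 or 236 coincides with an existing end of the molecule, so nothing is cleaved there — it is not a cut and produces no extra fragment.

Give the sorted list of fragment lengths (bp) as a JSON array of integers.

Site scan:
  DwuX AAGG/0: at [69, 89, 113, 131, 164, 181, 196, 208] ⇒ [69, 89, 113, 131, 164, 181, 196, 208]
  LmaV CTTCTAT/5: at [4, 47, 101, 146, 153, 214, 223] ⇒ [9, 52, 106, 151, 158, 219, 228]
  GruIV TCGG/1: at [10, 20, 35, 58, 75, 84, 96, 118, 201] ⇒ [11, 21, 36, 59, 76, 85, 97, 119, 202]
  UxaI (TATAG, off=0): no sites

All cut coordinates (distinct, sorted): [9, 11, 21, 36, 52, 59, 69, 76, 85, 89, 97, 106, 113, 119, 131, 151, 158, 164, 181, 196, 202, 208, 219, 228]

Fragment lengths:
  [0,9): 9 bp
  [9,11): 2 bp
  [11,21): 10 bp
  [21,36): 15 bp
  [36,52): 16 bp
  [52,59): 7 bp
  [59,69): 10 bp
  [69,76): 7 bp
  [76,85): 9 bp
  [85,89): 4 bp
  [89,97): 8 bp
  [97,106): 9 bp
  [106,113): 7 bp
  [113,119): 6 bp
  [119,131): 12 bp
  [131,151): 20 bp
  [151,158): 7 bp
  [158,164): 6 bp
  [164,181): 17 bp
  [181,196): 15 bp
  [196,202): 6 bp
  [202,208): 6 bp
  [208,219): 11 bp
  [219,228): 9 bp
  [228,236): 8 bp

[2,4,6,6,6,6,7,7,7,7,8,8,9,9,9,9,10,10,11,12,15,15,16,17,20]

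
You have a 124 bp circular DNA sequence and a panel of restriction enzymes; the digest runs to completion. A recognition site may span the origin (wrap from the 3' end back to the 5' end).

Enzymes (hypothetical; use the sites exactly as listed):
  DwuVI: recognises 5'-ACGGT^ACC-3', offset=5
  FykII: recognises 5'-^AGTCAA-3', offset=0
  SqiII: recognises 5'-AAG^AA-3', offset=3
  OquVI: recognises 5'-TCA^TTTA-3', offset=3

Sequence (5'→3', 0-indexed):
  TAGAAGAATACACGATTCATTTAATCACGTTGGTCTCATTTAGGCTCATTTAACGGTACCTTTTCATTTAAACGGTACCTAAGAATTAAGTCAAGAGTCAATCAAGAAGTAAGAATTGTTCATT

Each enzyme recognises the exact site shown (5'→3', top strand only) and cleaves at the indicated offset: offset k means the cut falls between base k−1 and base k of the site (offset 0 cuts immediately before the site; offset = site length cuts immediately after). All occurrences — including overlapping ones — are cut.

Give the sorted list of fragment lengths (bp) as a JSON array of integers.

[5,7,7,7,8,9,9,9,10,10,11,13,19]

Per-enzyme occurrences:
  DwuVI (ACGGTACC, off=5): starts [52, 71] → cuts [57, 76]
  FykII (AGTCAA, off=0): starts [88, 95] → cuts [88, 95]
  SqiII (AAGAA, off=3): starts [3, 80, 103, 110] → cuts [6, 83, 106, 113]
  OquVI (TCATTTA, off=3): starts [16, 35, 45, 63, 119] → cuts [19, 38, 48, 66, 122]

All cut coordinates (distinct, sorted): [6, 19, 38, 48, 57, 66, 76, 83, 88, 95, 106, 113, 122]

Fragments:
  6→19: 13 bp
  19→38: 19 bp
  38→48: 10 bp
  48→57: 9 bp
  57→66: 9 bp
  66→76: 10 bp
  76→83: 7 bp
  83→88: 5 bp
  88→95: 7 bp
  95→106: 11 bp
  106→113: 7 bp
  113→122: 9 bp
  122→6 (wrap): 124-122+6 = 8 bp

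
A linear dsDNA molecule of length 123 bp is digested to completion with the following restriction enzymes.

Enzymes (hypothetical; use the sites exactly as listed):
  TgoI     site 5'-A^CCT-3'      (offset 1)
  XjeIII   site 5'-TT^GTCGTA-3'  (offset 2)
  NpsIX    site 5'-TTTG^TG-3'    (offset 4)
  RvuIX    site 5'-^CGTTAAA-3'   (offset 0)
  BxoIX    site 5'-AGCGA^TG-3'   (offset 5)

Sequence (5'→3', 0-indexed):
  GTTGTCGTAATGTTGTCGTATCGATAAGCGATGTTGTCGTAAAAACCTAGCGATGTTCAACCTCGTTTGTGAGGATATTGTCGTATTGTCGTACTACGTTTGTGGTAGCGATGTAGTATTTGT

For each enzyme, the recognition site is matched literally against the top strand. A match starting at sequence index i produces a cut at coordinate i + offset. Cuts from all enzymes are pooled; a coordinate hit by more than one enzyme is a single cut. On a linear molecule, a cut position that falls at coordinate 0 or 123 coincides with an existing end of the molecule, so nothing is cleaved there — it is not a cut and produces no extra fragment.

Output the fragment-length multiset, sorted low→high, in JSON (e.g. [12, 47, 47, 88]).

[3,4,7,8,8,9,9,10,10,11,12,15,17]

Site scan:
  TgoI (ACCT, off=1): starts [44, 59] → cuts [45, 60]
  XjeIII (TTGTCGTA, off=2): starts [1, 12, 33, 77, 85] → cuts [3, 14, 35, 79, 87]
  NpsIX (TTTGTG, off=4): starts [65, 98] → cuts [69, 102]
  RvuIX (CGTTAAA, off=0): no sites
  BxoIX (AGCGATG, off=5): starts [26, 48, 106] → cuts [31, 53, 111]

Pooled cuts: [3, 14, 31, 35, 45, 53, 60, 69, 79, 87, 102, 111]

Fragment lengths:
  [0,3): 3 bp
  [3,14): 11 bp
  [14,31): 17 bp
  [31,35): 4 bp
  [35,45): 10 bp
  [45,53): 8 bp
  [53,60): 7 bp
  [60,69): 9 bp
  [69,79): 10 bp
  [79,87): 8 bp
  [87,102): 15 bp
  [102,111): 9 bp
  [111,123): 12 bp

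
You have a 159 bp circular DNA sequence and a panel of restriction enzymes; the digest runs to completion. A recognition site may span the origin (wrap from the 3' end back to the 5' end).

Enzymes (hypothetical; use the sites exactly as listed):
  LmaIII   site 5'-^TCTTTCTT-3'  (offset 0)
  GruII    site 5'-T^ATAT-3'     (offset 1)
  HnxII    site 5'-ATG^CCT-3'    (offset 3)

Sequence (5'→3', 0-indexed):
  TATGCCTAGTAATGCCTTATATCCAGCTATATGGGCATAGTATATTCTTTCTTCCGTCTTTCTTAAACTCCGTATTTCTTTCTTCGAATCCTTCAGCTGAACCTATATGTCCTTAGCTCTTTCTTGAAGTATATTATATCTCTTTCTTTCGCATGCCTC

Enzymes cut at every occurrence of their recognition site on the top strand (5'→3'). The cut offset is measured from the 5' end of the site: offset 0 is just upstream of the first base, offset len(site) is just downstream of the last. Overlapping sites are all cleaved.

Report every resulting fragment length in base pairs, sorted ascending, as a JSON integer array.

Site scan:
  LmaIII TCTTTCTT/0: at [45, 56, 76, 117, 140] ⇒ [45, 56, 76, 117, 140]
  GruII TATAT/1: at [17, 27, 40, 103, 129, 134] ⇒ [18, 28, 41, 104, 130, 135]
  HnxII ATGCCT/3: at [1, 11, 152] ⇒ [4, 14, 155]

Pooled cuts: [4, 14, 18, 28, 41, 45, 56, 76, 104, 117, 130, 135, 140, 155]

Fragment lengths:
  4→14: 10 bp
  14→18: 4 bp
  18→28: 10 bp
  28→41: 13 bp
  41→45: 4 bp
  45→56: 11 bp
  56→76: 20 bp
  76→104: 28 bp
  104→117: 13 bp
  117→130: 13 bp
  130→135: 5 bp
  135→140: 5 bp
  140→155: 15 bp
  155→4 (wrap): 159-155+4 = 8 bp

[4,4,5,5,8,10,10,11,13,13,13,15,20,28]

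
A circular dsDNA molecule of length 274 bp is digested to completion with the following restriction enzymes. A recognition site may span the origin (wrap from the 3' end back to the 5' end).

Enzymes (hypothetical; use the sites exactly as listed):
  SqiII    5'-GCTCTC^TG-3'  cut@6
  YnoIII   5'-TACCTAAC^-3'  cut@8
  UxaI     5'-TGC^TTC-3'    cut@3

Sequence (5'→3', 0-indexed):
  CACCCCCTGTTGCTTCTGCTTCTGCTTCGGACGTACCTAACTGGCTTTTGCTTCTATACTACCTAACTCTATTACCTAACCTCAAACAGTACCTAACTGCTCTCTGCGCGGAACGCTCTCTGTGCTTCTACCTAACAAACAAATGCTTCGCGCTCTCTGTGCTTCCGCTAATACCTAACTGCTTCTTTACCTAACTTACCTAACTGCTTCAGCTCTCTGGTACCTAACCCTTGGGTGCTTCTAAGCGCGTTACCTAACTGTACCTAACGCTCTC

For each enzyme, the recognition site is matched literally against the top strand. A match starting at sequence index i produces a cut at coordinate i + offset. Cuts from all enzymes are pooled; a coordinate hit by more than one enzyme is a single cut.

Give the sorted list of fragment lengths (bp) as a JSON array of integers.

Site scan:
  SqiII GCTCTCTG/6: at [98, 114, 151, 211] ⇒ [104, 120, 157, 217]
  YnoIII TACCTAAC/8: at [33, 59, 72, 89, 128, 171, 187, 196, 220, 250, 260] ⇒ [41, 67, 80, 97, 136, 179, 195, 204, 228, 258, 268]
  UxaI TGCTTC/3: at [10, 16, 22, 48, 122, 143, 159, 179, 204, 235] ⇒ [13, 19, 25, 51, 125, 146, 162, 182, 207, 238]

Pooled cuts: [13, 19, 25, 41, 51, 67, 80, 97, 104, 120, 125, 136, 146, 157, 162, 179, 182, 195, 204, 207, 217, 228, 238, 258, 268]

Fragments:
  13→19: 6 bp
  19→25: 6 bp
  25→41: 16 bp
  41→51: 10 bp
  51→67: 16 bp
  67→80: 13 bp
  80→97: 17 bp
  97→104: 7 bp
  104→120: 16 bp
  120→125: 5 bp
  125→136: 11 bp
  136→146: 10 bp
  146→157: 11 bp
  157→162: 5 bp
  162→179: 17 bp
  179→182: 3 bp
  182→195: 13 bp
  195→204: 9 bp
  204→207: 3 bp
  207→217: 10 bp
  217→228: 11 bp
  228→238: 10 bp
  238→258: 20 bp
  258→268: 10 bp
  268→13 (wrap): 274-268+13 = 19 bp

[3,3,5,5,6,6,7,9,10,10,10,10,10,11,11,11,13,13,16,16,16,17,17,19,20]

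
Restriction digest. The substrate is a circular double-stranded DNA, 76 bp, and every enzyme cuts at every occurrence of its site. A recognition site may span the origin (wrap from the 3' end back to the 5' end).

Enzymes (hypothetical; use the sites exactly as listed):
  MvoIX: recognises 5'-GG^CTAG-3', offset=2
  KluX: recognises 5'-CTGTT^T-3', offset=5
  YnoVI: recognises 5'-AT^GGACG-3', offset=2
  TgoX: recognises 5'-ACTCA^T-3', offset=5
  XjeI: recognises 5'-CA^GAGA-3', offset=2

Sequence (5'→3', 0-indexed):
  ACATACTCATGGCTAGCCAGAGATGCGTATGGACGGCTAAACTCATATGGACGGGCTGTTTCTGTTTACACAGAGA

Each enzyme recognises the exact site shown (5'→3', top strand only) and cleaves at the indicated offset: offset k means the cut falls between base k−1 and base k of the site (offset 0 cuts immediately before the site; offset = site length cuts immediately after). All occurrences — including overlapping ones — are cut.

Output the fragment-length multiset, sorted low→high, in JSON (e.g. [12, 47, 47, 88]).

[3,3,6,6,7,11,12,13,15]

Site scan:
  MvoIX (GGCTAG, off=2): starts [10] → cuts [12]
  KluX (CTGTTT, off=5): starts [55, 61] → cuts [60, 66]
  YnoVI (ATGGACG, off=2): starts [28, 46] → cuts [30, 48]
  TgoX (ACTCAT, off=5): starts [4, 40] → cuts [9, 45]
  XjeI (CAGAGA, off=2): starts [17, 70] → cuts [19, 72]

All cut coordinates (distinct, sorted): [9, 12, 19, 30, 45, 48, 60, 66, 72]

Fragments:
  9→12: 3 bp
  12→19: 7 bp
  19→30: 11 bp
  30→45: 15 bp
  45→48: 3 bp
  48→60: 12 bp
  60→66: 6 bp
  66→72: 6 bp
  72→9 (wrap): 76-72+9 = 13 bp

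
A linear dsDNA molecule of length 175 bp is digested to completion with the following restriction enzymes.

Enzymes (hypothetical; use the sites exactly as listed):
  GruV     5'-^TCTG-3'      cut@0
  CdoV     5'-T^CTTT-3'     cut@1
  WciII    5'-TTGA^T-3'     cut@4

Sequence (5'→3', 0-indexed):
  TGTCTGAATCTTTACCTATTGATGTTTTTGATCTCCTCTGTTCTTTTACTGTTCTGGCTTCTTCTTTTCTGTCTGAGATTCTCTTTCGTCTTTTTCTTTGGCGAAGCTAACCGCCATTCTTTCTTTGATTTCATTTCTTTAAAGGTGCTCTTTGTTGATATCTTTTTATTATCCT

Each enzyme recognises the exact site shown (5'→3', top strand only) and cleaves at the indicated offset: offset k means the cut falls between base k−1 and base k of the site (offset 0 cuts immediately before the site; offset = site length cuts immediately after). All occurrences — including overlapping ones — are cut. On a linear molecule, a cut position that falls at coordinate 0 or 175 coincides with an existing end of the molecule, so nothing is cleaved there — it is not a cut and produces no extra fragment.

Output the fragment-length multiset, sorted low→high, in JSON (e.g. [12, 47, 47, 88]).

Per-enzyme occurrences:
  GruV (TCTG, off=0): starts [2, 36, 52, 67, 71] → cuts [2, 36, 52, 67, 71]
  CdoV (TCTTT, off=1): starts [8, 41, 62, 81, 88, 94, 117, 121, 135, 148, 160] → cuts [9, 42, 63, 82, 89, 95, 118, 122, 136, 149, 161]
  WciII (TTGAT, off=4): starts [18, 27, 124, 154] → cuts [22, 31, 128, 158]

All cut coordinates (distinct, sorted): [2, 9, 22, 31, 36, 42, 52, 63, 67, 71, 82, 89, 95, 118, 122, 128, 136, 149, 158, 161]

Fragment lengths:
  [0,2): 2 bp
  [2,9): 7 bp
  [9,22): 13 bp
  [22,31): 9 bp
  [31,36): 5 bp
  [36,42): 6 bp
  [42,52): 10 bp
  [52,63): 11 bp
  [63,67): 4 bp
  [67,71): 4 bp
  [71,82): 11 bp
  [82,89): 7 bp
  [89,95): 6 bp
  [95,118): 23 bp
  [118,122): 4 bp
  [122,128): 6 bp
  [128,136): 8 bp
  [136,149): 13 bp
  [149,158): 9 bp
  [158,161): 3 bp
  [161,175): 14 bp

[2,3,4,4,4,5,6,6,6,7,7,8,9,9,10,11,11,13,13,14,23]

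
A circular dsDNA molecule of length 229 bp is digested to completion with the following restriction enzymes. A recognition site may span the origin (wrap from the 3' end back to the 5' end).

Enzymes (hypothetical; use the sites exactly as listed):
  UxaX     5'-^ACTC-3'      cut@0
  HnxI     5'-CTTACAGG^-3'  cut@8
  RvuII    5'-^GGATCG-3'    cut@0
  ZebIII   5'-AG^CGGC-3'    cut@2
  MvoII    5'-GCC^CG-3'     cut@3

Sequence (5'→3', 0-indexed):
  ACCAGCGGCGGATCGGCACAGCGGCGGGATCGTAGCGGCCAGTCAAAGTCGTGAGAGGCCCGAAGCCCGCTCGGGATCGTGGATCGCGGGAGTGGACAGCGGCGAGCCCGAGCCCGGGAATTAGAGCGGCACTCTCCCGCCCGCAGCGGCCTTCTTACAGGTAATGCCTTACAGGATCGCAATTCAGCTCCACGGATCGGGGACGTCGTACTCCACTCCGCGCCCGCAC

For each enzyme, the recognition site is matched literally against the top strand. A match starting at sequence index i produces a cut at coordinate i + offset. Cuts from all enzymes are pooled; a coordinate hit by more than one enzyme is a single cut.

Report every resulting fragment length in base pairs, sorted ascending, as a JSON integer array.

Scan for sites:
  UxaX ACTC/0: at [130, 209, 214] ⇒ [130, 209, 214]
  HnxI CTTACAGG/8: at [153, 167] ⇒ [161, 175]
  RvuII GGATCG/0: at [9, 26, 73, 80, 173, 193] ⇒ [9, 26, 73, 80, 173, 193]
  ZebIII AGCGGC/2: at [3, 19, 33, 97, 124, 144] ⇒ [5, 21, 35, 99, 126, 146]
  MvoII GCCCG/3: at [57, 64, 105, 111, 138, 221] ⇒ [60, 67, 108, 114, 141, 224]

All cut coordinates (distinct, sorted): [5, 9, 21, 26, 35, 60, 67, 73, 80, 99, 108, 114, 126, 130, 141, 146, 161, 173, 175, 193, 209, 214, 224]

Fragment lengths:
  5→9: 4 bp
  9→21: 12 bp
  21→26: 5 bp
  26→35: 9 bp
  35→60: 25 bp
  60→67: 7 bp
  67→73: 6 bp
  73→80: 7 bp
  80→99: 19 bp
  99→108: 9 bp
  108→114: 6 bp
  114→126: 12 bp
  126→130: 4 bp
  130→141: 11 bp
  141→146: 5 bp
  146→161: 15 bp
  161→173: 12 bp
  173→175: 2 bp
  175→193: 18 bp
  193→209: 16 bp
  209→214: 5 bp
  214→224: 10 bp
  224→5 (wrap): 229-224+5 = 10 bp

[2,4,4,5,5,5,6,6,7,7,9,9,10,10,11,12,12,12,15,16,18,19,25]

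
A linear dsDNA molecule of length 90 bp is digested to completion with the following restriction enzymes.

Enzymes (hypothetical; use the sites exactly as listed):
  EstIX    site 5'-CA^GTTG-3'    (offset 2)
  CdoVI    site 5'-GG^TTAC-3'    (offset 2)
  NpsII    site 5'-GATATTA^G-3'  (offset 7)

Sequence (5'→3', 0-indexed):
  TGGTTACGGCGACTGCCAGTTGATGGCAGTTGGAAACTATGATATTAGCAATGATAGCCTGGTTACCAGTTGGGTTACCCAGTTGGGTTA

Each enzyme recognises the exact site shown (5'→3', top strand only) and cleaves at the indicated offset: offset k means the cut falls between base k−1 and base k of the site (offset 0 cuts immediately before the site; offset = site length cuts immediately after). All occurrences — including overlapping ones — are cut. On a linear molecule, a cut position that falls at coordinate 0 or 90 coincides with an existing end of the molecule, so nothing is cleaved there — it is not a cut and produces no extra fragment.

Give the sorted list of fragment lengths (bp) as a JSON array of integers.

[3,6,6,7,9,10,15,15,19]

Scan for sites:
  EstIX (CAGTTG, off=2): starts [16, 26, 66, 79] → cuts [18, 28, 68, 81]
  CdoVI (GGTTAC, off=2): starts [1, 60, 72] → cuts [3, 62, 74]
  NpsII (GATATTAG, off=7): starts [40] → cuts [47]

Pooled cuts: [3, 18, 28, 47, 62, 68, 74, 81]

Fragments:
  [0,3): 3 bp
  [3,18): 15 bp
  [18,28): 10 bp
  [28,47): 19 bp
  [47,62): 15 bp
  [62,68): 6 bp
  [68,74): 6 bp
  [74,81): 7 bp
  [81,90): 9 bp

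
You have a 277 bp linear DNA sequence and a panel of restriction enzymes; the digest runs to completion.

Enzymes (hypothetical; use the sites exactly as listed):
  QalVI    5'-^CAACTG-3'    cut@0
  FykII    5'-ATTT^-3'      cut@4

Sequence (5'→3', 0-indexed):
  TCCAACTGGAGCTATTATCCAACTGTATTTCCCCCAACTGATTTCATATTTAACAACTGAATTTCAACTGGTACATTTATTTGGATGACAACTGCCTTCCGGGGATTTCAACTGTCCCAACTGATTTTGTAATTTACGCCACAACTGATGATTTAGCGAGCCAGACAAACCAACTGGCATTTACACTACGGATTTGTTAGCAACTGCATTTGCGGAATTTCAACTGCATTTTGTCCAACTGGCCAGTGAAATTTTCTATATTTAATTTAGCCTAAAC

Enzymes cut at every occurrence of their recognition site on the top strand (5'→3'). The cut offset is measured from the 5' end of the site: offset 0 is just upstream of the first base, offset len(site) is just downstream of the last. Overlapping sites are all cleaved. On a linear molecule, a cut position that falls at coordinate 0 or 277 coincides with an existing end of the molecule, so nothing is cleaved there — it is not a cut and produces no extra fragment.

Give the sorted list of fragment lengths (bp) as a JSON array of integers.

Per-enzyme occurrences:
  QalVI CAACTG/0: at [2, 19, 34, 53, 64, 88, 108, 117, 141, 170, 200, 220, 235] ⇒ [2, 19, 34, 53, 64, 88, 108, 117, 141, 170, 200, 220, 235]
  FykII ATTT/4: at [26, 40, 47, 60, 74, 78, 104, 123, 131, 150, 178, 191, 207, 216, 227, 250, 259, 264] ⇒ [30, 44, 51, 64, 78, 82, 108, 127, 135, 154, 182, 195, 211, 220, 231, 254, 263, 268]

Pooled cuts: [2, 19, 30, 34, 44, 51, 53, 64, 78, 82, 88, 108, 117, 127, 135, 141, 154, 170, 182, 195, 200, 211, 220, 231, 235, 254, 263, 268]

Fragments:
  [0,2): 2 bp
  [2,19): 17 bp
  [19,30): 11 bp
  [30,34): 4 bp
  [34,44): 10 bp
  [44,51): 7 bp
  [51,53): 2 bp
  [53,64): 11 bp
  [64,78): 14 bp
  [78,82): 4 bp
  [82,88): 6 bp
  [88,108): 20 bp
  [108,117): 9 bp
  [117,127): 10 bp
  [127,135): 8 bp
  [135,141): 6 bp
  [141,154): 13 bp
  [154,170): 16 bp
  [170,182): 12 bp
  [182,195): 13 bp
  [195,200): 5 bp
  [200,211): 11 bp
  [211,220): 9 bp
  [220,231): 11 bp
  [231,235): 4 bp
  [235,254): 19 bp
  [254,263): 9 bp
  [263,268): 5 bp
  [268,277): 9 bp

[2,2,4,4,4,5,5,6,6,7,8,9,9,9,9,10,10,11,11,11,11,12,13,13,14,16,17,19,20]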